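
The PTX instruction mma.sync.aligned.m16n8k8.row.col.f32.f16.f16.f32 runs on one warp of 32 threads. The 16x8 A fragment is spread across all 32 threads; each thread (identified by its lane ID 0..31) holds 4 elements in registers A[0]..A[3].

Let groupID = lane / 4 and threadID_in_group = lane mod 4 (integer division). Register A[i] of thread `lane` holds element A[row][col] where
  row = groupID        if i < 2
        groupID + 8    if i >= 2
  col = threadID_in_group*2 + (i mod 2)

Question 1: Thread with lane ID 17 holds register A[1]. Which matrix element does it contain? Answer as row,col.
4,3

lane 17⇒17/4=4, 17 mod 4=1
i=1  r:4+0⇒4  c:2·1+1⇒3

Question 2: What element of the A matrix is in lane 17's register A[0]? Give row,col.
4,2

17: grp=4,tig=1
[0] (4+0,1*2+0) = (4,2)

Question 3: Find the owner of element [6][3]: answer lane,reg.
r: 6->gid=6,r8=0  c: 3->tid=1,i&1=1
L=6*4+1=25  i=0*2+1=1

25,1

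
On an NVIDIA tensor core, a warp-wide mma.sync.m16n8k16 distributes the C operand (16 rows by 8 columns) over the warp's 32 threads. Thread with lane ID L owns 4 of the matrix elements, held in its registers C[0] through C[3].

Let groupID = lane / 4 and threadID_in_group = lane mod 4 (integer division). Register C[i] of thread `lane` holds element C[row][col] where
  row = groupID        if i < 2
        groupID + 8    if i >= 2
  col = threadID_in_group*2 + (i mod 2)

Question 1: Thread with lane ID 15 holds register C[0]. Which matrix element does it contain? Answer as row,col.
3,6

L=15->gid=15>>2=3, tid=15&3=3
[0]->row 3+0=3  col 3·2+0=6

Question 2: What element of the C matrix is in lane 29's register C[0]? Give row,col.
lane 29->29/4=7, 29 mod 4=1
i=0  r:7+0->7  c:2·1+0->2

7,2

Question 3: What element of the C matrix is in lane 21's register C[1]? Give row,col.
21: grp=5,tig=1
[1] (5+0,1*2+1) = (5,3)

5,3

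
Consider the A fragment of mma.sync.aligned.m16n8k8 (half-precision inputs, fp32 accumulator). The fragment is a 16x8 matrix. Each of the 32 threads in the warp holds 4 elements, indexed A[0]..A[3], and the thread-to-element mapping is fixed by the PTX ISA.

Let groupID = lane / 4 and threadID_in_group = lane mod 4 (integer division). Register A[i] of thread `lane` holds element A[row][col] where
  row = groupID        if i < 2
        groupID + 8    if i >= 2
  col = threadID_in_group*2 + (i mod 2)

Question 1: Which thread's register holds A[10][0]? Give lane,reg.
r=10->g=2,rb=1  c=0->t=0,b0=0
L=2*4+0=8  i=1*2+0=2

8,2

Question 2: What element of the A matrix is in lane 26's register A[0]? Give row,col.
L=26=>grp=26>>2=6, tig=26&3=2
[0]=>row 6+0=6  col 2·2+0=4

6,4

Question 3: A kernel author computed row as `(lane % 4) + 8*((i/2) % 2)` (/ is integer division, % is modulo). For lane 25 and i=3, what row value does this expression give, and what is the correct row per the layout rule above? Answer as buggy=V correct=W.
`(lane % 4) + 8*((i/2) % 2)`[25,3]=>9
25: grp=6,tig=1
[3] (6+8,1*2+1) = (14,3)
row: 9 vs 14

buggy=9 correct=14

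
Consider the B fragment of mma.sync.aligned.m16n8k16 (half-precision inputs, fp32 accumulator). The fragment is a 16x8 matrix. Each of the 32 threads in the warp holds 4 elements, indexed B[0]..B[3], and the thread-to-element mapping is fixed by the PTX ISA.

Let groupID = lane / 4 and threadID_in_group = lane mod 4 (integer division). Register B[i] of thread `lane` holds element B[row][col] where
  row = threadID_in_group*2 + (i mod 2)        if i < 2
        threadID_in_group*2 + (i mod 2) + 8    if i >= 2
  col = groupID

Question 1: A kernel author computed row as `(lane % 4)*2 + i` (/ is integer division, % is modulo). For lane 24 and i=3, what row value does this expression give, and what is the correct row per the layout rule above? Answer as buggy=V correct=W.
buggy=3 correct=9

`(lane % 4)*2 + i`[24,3]⇒3
lane 24: gr=6 (24/4), th=0 (24%4)
i=3: r=0*2+1+8=9, c=gr=6
row: 3 vs 9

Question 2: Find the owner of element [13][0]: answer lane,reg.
2,3

c:0=>grp=0  r:13=>rB=1,tig=2,lo=1
L=0*4+2=2  i=1*2+1=3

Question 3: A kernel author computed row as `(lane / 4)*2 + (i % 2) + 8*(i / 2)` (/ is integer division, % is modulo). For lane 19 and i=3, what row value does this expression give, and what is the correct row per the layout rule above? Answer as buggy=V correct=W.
`(lane / 4)*2 + (i % 2) + 8*(i / 2)`[19,3]=>17
lane 19: grp=4 (19/4), tig=3 (19%4)
i=3: r=3*2+1+8=15, c=grp=4
row: 17 vs 15

buggy=17 correct=15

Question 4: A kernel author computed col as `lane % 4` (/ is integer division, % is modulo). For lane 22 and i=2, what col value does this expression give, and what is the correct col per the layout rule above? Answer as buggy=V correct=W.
buggy=2 correct=5

`lane % 4`[22,2]=>2
L=22=>grp=22>>2=5, tig=22&3=2
[2]=>row 2·2+0+8=12  col grp=5
col: 2 vs 5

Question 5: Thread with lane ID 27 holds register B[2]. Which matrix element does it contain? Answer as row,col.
14,6

L=27=>grp=27>>2=6, tig=27&3=3
[2]=>row 3·2+0+8=14  col grp=6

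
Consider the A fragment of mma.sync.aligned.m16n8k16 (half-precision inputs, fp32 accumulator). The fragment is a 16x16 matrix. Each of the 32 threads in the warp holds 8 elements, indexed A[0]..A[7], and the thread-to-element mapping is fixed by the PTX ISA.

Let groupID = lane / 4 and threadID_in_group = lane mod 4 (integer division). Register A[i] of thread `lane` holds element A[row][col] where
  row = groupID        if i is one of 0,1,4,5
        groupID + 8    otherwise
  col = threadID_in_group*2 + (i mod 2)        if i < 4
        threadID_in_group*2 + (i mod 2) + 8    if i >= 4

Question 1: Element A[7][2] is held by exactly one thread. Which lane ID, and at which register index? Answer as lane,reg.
29,0

r=7→G=7,rhi=0  c=2→chi=0,T=1,p=0
L=7*4+1=29  i=0*4+0*2+0=0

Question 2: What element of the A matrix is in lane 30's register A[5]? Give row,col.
7,13

lane 30⇒30/4=7, 30 mod 4=2
i=5  r:7+0⇒7  c:2·2+1+8⇒13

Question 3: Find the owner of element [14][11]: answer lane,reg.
r:14=>grp=6,rB=1  c:11=>cB=1,tig=1,lo=1
L=6*4+1=25  i=1*4+1*2+1=7

25,7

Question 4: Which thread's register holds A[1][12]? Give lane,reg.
r:1=>grp=1,rB=0  c:12=>cB=1,tig=2,lo=0
L=1*4+2=6  i=1*4+0*2+0=4

6,4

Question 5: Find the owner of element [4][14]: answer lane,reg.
r=4⇒gr=4,Rb=0  c=14⇒Cb=1,th=3,odd=0
L=4*4+3=19  i=1*4+0*2+0=4

19,4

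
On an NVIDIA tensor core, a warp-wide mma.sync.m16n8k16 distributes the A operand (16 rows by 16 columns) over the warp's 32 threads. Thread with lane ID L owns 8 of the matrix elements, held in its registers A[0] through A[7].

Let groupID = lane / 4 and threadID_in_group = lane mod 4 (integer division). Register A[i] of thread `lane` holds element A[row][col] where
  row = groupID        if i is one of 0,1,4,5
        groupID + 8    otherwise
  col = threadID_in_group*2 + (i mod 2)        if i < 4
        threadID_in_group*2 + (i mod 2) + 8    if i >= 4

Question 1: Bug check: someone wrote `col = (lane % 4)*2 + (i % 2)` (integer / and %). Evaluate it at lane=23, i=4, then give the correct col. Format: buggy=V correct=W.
buggy=6 correct=14

`(lane % 4)*2 + (i % 2)`[23,4]→6
23: G=5,T=3
[4] (5+0,3*2+0+8) = (5,14)
col: 6 vs 14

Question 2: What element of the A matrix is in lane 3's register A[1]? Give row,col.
0,7

L=3->g=3>>2=0, t=3&3=3
[1]->row 0+0=0  col 3·2+1+0=7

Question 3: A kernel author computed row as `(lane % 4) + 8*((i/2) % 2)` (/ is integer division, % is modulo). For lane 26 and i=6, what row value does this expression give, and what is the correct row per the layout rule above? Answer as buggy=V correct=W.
buggy=10 correct=14

`(lane % 4) + 8*((i/2) % 2)`[26,6]⇒10
lane 26: gr=6 (26/4), th=2 (26%4)
i=6: r=6+8=14, c=2*2+0+8=12
row: 10 vs 14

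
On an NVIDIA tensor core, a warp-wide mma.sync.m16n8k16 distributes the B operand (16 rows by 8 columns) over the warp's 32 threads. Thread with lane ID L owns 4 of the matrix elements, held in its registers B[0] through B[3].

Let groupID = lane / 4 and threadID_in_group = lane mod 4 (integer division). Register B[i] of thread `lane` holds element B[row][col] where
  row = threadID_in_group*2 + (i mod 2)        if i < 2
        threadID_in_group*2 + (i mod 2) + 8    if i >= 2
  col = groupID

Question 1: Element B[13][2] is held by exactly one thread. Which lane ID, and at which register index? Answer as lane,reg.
10,3

c:2=>grp=2  r:13=>rB=1,tig=2,lo=1
L=2*4+2=10  i=1*2+1=3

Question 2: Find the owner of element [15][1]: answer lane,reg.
7,3

c:1=>grp=1  r:15=>rB=1,tig=3,lo=1
L=1*4+3=7  i=1*2+1=3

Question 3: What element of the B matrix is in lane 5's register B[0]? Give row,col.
2,1

L=5=>grp=5>>2=1, tig=5&3=1
[0]=>row 1·2+0+0=2  col grp=1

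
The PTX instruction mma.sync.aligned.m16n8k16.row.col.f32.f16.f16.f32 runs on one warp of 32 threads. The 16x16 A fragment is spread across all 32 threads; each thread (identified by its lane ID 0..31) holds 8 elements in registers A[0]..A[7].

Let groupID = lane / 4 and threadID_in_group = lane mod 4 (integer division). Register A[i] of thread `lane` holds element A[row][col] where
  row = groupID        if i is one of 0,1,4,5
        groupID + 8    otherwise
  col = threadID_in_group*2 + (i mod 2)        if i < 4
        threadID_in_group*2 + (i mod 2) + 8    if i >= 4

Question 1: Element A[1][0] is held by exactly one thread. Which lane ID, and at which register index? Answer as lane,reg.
4,0

r=1->g=1,rb=0  c=0->cb=0,t=0,b0=0
L=1*4+0=4  i=0*4+0*2+0=0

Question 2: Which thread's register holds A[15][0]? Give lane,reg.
28,2

r: 15->gid=7,r8=1  c: 0->c8=0,tid=0,i&1=0
L=7*4+0=28  i=0*4+1*2+0=2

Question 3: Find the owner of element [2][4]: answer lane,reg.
r=2⇒gr=2,Rb=0  c=4⇒Cb=0,th=2,odd=0
L=2*4+2=10  i=0*4+0*2+0=0

10,0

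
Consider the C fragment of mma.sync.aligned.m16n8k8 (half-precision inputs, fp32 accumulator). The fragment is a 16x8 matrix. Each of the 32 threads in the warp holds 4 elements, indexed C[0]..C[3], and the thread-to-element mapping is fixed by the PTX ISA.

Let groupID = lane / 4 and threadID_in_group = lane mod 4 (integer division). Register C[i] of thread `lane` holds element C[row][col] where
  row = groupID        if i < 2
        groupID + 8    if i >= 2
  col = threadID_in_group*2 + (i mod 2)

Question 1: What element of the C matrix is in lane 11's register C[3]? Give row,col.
10,7

11: gr=2,th=3
[3] (2+8,3*2+1) = (10,7)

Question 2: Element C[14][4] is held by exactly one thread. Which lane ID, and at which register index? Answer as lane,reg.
r=14->g=6,rb=1  c=4->t=2,b0=0
L=6*4+2=26  i=1*2+0=2

26,2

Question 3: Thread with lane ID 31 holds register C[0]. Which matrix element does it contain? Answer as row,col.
7,6

31: grp=7,tig=3
[0] (7+0,3*2+0) = (7,6)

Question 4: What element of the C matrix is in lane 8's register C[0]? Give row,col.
2,0

L=8->gid=8>>2=2, tid=8&3=0
[0]->row 2+0=2  col 0·2+0=0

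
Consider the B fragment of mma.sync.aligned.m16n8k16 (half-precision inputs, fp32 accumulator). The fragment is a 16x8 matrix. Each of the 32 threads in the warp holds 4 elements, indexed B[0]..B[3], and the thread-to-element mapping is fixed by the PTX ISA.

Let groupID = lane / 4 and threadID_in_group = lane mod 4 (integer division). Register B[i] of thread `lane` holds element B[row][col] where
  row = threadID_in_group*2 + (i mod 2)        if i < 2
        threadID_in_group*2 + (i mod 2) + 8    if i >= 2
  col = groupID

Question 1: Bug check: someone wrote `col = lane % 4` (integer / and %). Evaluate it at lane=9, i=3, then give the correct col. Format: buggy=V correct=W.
`lane % 4`[9,3]->1
9: g=2,t=1
[3] (1*2+1+8,2) = (11,2)
col: 1 vs 2

buggy=1 correct=2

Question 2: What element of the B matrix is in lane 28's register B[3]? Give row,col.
L=28=>grp=28>>2=7, tig=28&3=0
[3]=>row 0·2+1+8=9  col grp=7

9,7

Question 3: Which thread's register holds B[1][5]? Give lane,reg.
20,1

c=5⇒gr=5  r=1⇒Rb=0,th=0,odd=1
L=5*4+0=20  i=0*2+1=1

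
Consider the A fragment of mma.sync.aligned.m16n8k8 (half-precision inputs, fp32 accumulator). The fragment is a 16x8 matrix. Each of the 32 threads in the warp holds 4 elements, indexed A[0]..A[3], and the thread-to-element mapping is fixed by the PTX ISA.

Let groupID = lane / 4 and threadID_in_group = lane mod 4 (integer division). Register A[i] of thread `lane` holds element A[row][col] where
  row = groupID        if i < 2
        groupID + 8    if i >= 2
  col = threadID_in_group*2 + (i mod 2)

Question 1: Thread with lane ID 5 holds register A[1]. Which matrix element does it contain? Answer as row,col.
5: gid=1,tid=1
[1] (1+0,1*2+1) = (1,3)

1,3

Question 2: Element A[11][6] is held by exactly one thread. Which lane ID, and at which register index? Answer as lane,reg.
r: 11->gid=3,r8=1  c: 6->tid=3,i&1=0
L=3*4+3=15  i=1*2+0=2

15,2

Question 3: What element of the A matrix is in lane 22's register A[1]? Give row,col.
5,5

22: g=5,t=2
[1] (5+0,2*2+1) = (5,5)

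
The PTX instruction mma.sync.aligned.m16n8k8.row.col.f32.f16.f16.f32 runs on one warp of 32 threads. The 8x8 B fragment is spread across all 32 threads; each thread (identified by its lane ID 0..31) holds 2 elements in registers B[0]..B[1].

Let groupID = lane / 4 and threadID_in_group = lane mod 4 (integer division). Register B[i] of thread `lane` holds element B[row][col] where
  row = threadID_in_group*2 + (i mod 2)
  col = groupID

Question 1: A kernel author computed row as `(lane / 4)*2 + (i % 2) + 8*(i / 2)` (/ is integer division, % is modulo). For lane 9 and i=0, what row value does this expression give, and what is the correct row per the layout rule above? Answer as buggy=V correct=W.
`(lane / 4)*2 + (i % 2) + 8*(i / 2)`[9,0]->4
9: gid=2,tid=1
[0] (1*2+0,2) = (2,2)
row: 4 vs 2

buggy=4 correct=2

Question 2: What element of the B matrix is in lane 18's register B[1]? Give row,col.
5,4

18: gid=4,tid=2
[1] (2*2+1,4) = (5,4)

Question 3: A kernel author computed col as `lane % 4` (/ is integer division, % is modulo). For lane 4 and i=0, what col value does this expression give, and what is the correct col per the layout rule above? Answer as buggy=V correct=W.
buggy=0 correct=1

`lane % 4`[4,0]->0
L=4->gid=4>>2=1, tid=4&3=0
[0]->row 0·2+0=0  col gid=1
col: 0 vs 1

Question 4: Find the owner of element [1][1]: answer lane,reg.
4,1

c:1=>grp=1  r:1=>tig=0,lo=1
L=1*4+0=4  i=1=1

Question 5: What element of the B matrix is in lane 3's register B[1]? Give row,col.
7,0

3: gr=0,th=3
[1] (3*2+1,0) = (7,0)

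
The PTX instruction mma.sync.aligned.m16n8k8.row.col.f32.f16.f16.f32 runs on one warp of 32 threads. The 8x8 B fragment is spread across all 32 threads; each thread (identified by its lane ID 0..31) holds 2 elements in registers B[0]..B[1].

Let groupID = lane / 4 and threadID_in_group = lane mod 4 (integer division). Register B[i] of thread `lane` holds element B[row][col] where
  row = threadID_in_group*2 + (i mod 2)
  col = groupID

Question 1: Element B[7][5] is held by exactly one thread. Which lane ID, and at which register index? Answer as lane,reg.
c=5→G=5  r=7→T=3,p=1
L=5*4+3=23  i=1=1

23,1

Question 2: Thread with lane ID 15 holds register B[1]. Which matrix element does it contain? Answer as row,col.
7,3

lane 15: grp=3 (15/4), tig=3 (15%4)
i=1: r=3*2+1=7, c=grp=3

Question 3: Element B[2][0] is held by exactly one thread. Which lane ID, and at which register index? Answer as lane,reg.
1,0

c=0→G=0  r=2→T=1,p=0
L=0*4+1=1  i=0=0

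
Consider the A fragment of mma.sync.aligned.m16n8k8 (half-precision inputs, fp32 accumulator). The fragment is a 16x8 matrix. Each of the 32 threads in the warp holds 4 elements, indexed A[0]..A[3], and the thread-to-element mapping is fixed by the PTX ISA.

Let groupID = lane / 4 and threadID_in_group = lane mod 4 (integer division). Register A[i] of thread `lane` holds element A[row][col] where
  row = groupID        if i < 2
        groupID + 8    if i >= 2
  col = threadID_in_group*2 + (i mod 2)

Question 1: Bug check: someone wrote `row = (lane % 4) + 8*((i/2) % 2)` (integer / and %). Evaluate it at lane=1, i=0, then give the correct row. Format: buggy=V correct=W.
`(lane % 4) + 8*((i/2) % 2)`[1,0]->1
L=1->g=1>>2=0, t=1&3=1
[0]->row 0+0=0  col 1·2+0=2
row: 1 vs 0

buggy=1 correct=0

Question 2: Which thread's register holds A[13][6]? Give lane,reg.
r=13→G=5,rhi=1  c=6→T=3,p=0
L=5*4+3=23  i=1*2+0=2

23,2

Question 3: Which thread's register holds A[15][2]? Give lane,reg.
r:15=>grp=7,rB=1  c:2=>tig=1,lo=0
L=7*4+1=29  i=1*2+0=2

29,2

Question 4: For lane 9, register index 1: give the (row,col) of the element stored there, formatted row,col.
9: g=2,t=1
[1] (2+0,1*2+1) = (2,3)

2,3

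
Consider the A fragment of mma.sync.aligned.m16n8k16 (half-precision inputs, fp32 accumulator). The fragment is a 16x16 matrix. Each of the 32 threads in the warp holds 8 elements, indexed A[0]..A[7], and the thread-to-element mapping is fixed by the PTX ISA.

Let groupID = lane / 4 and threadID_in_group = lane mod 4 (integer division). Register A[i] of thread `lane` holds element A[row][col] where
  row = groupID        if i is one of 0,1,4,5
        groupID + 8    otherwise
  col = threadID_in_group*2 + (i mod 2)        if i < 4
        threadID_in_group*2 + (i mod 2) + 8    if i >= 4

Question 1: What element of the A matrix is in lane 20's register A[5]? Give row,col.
lane 20→20/4=5, 20 mod 4=0
i=5  r:5+0→5  c:2·0+1+8→9

5,9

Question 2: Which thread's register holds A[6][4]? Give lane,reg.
r:6=>grp=6,rB=0  c:4=>cB=0,tig=2,lo=0
L=6*4+2=26  i=0*4+0*2+0=0

26,0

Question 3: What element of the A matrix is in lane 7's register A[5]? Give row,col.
7: grp=1,tig=3
[5] (1+0,3*2+1+8) = (1,15)

1,15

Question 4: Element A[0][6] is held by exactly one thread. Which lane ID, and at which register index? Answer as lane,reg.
3,0

r:0=>grp=0,rB=0  c:6=>cB=0,tig=3,lo=0
L=0*4+3=3  i=0*4+0*2+0=0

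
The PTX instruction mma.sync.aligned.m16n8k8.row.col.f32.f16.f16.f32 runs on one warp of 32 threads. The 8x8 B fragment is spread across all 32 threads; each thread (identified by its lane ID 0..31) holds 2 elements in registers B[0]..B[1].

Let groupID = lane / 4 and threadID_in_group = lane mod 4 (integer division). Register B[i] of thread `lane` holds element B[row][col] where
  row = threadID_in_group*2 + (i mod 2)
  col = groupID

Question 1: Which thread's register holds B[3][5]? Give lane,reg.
21,1

c=5⇒gr=5  r=3⇒th=1,odd=1
L=5*4+1=21  i=1=1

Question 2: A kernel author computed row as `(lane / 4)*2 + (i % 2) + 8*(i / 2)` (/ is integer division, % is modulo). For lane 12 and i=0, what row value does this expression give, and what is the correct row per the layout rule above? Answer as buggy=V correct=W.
`(lane / 4)*2 + (i % 2) + 8*(i / 2)`[12,0]→6
lane 12→12/4=3, 12 mod 4=0
i=0  r:2·0+0→0  c:3
row: 6 vs 0

buggy=6 correct=0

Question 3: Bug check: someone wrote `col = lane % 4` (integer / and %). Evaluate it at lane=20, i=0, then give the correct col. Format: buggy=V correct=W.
`lane % 4`[20,0]=>0
20: grp=5,tig=0
[0] (0*2+0,5) = (0,5)
col: 0 vs 5

buggy=0 correct=5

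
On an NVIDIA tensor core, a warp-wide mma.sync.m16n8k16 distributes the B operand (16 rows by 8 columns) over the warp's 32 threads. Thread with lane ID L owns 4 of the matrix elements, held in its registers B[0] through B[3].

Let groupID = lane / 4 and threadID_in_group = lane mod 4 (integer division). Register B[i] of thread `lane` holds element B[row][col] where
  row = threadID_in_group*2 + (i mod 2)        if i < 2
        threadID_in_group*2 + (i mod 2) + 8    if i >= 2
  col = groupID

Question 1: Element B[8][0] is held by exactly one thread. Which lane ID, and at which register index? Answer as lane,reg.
0,2

c=0⇒gr=0  r=8⇒Rb=1,th=0,odd=0
L=0*4+0=0  i=1*2+0=2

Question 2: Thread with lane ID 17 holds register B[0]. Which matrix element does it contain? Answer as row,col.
L=17->g=17>>2=4, t=17&3=1
[0]->row 1·2+0+0=2  col g=4

2,4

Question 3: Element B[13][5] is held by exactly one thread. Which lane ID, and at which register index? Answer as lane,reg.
22,3

c=5→G=5  r=13→rhi=1,T=2,p=1
L=5*4+2=22  i=1*2+1=3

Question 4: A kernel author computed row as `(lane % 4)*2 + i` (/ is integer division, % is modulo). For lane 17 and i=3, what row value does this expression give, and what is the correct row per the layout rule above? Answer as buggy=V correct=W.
buggy=5 correct=11

`(lane % 4)*2 + i`[17,3]⇒5
lane 17⇒17/4=4, 17 mod 4=1
i=3  r:2·1+1+8⇒11  c:4
row: 5 vs 11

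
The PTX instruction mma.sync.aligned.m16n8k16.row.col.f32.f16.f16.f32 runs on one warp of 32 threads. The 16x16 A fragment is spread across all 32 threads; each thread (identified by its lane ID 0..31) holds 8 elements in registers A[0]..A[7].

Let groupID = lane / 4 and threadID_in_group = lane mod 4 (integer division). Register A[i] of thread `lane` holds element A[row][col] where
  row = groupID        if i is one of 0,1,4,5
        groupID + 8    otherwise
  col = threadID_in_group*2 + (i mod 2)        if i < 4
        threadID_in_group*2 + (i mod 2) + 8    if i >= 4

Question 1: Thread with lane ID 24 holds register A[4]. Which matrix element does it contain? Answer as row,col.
6,8

24: gid=6,tid=0
[4] (6+0,0*2+0+8) = (6,8)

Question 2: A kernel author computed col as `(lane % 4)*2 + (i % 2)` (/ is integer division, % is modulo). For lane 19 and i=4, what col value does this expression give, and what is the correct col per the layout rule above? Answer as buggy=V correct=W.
buggy=6 correct=14

`(lane % 4)*2 + (i % 2)`[19,4]⇒6
19: gr=4,th=3
[4] (4+0,3*2+0+8) = (4,14)
col: 6 vs 14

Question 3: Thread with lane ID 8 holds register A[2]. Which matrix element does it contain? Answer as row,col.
10,0

lane 8: grp=2 (8/4), tig=0 (8%4)
i=2: r=2+8=10, c=0*2+0+0=0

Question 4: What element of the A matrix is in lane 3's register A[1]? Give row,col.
0,7

lane 3⇒3/4=0, 3 mod 4=3
i=1  r:0+0⇒0  c:2·3+1+0⇒7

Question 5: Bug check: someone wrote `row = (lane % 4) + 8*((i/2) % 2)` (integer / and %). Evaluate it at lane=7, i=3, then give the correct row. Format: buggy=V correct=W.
`(lane % 4) + 8*((i/2) % 2)`[7,3]=>11
L=7=>grp=7>>2=1, tig=7&3=3
[3]=>row 1+8=9  col 3·2+1+0=7
row: 11 vs 9

buggy=11 correct=9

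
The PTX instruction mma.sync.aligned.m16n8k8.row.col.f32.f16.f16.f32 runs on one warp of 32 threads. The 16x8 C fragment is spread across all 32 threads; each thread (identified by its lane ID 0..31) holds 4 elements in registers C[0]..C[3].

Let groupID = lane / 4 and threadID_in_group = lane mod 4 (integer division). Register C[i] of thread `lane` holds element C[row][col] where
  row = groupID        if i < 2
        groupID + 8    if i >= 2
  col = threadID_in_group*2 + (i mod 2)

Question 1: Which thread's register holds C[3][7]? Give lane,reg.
r=3⇒gr=3,Rb=0  c=7⇒th=3,odd=1
L=3*4+3=15  i=0*2+1=1

15,1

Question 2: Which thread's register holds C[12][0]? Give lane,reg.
r: 12->gid=4,r8=1  c: 0->tid=0,i&1=0
L=4*4+0=16  i=1*2+0=2

16,2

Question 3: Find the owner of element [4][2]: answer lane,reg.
17,0

r: 4->gid=4,r8=0  c: 2->tid=1,i&1=0
L=4*4+1=17  i=0*2+0=0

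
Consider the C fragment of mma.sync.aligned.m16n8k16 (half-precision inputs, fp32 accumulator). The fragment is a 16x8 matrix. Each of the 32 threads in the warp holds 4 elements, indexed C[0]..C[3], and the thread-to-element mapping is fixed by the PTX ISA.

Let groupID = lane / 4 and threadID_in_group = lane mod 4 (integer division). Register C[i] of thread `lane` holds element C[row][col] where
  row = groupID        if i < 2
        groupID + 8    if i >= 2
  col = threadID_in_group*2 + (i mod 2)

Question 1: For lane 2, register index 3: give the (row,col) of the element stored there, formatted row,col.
lane 2⇒2/4=0, 2 mod 4=2
i=3  r:0+8⇒8  c:2·2+1⇒5

8,5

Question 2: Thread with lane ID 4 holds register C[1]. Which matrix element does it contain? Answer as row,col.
1,1

4: gr=1,th=0
[1] (1+0,0*2+1) = (1,1)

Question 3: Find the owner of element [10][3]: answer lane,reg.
r=10→G=2,rhi=1  c=3→T=1,p=1
L=2*4+1=9  i=1*2+1=3

9,3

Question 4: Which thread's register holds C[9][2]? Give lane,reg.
5,2

r=9⇒gr=1,Rb=1  c=2⇒th=1,odd=0
L=1*4+1=5  i=1*2+0=2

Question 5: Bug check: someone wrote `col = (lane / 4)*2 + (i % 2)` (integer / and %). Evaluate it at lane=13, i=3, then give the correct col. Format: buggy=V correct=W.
`(lane / 4)*2 + (i % 2)`[13,3]->7
L=13->gid=13>>2=3, tid=13&3=1
[3]->row 3+8=11  col 1·2+1=3
col: 7 vs 3

buggy=7 correct=3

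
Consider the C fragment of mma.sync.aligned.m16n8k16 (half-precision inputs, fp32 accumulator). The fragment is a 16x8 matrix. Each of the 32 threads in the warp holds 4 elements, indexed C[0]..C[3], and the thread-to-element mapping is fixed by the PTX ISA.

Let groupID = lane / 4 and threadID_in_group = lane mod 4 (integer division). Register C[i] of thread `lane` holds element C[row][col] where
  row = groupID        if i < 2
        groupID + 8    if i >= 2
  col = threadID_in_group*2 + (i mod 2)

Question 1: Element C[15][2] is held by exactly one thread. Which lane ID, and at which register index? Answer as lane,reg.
r: 15->gid=7,r8=1  c: 2->tid=1,i&1=0
L=7*4+1=29  i=1*2+0=2

29,2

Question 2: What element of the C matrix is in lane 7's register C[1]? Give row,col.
1,7

L=7→G=7>>2=1, T=7&3=3
[1]→row 1+0=1  col 3·2+1=7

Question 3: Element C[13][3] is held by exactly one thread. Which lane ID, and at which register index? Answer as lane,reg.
21,3

r=13->g=5,rb=1  c=3->t=1,b0=1
L=5*4+1=21  i=1*2+1=3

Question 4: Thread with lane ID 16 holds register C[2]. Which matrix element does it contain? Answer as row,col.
12,0

16: gid=4,tid=0
[2] (4+8,0*2+0) = (12,0)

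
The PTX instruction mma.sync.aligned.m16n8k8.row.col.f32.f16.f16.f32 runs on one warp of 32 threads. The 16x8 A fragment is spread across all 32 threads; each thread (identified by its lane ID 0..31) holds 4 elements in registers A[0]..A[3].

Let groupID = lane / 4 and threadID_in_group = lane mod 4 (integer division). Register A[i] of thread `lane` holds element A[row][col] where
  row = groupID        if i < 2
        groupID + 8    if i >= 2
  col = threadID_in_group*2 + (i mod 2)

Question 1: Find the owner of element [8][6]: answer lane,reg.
3,2

r:8=>grp=0,rB=1  c:6=>tig=3,lo=0
L=0*4+3=3  i=1*2+0=2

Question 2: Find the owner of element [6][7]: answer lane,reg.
27,1

r:6=>grp=6,rB=0  c:7=>tig=3,lo=1
L=6*4+3=27  i=0*2+1=1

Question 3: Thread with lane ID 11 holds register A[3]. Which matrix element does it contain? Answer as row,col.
lane 11: gid=2 (11/4), tid=3 (11%4)
i=3: r=2+8=10, c=3*2+1=7

10,7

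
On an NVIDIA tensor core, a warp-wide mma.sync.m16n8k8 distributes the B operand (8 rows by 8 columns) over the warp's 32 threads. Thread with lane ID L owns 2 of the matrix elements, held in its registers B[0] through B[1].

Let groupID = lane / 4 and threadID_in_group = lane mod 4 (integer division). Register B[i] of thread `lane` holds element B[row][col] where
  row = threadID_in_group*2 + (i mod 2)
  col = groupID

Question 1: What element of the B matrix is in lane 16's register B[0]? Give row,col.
0,4

lane 16: grp=4 (16/4), tig=0 (16%4)
i=0: r=0*2+0=0, c=grp=4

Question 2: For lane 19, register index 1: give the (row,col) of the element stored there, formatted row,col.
7,4

19: gid=4,tid=3
[1] (3*2+1,4) = (7,4)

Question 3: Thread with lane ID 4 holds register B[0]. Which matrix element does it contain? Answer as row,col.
0,1

lane 4: g=1 (4/4), t=0 (4%4)
i=0: r=0*2+0=0, c=g=1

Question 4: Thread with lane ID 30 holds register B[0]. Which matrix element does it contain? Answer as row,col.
L=30->g=30>>2=7, t=30&3=2
[0]->row 2·2+0=4  col g=7

4,7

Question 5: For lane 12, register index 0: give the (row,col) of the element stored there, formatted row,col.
0,3

12: G=3,T=0
[0] (0*2+0,3) = (0,3)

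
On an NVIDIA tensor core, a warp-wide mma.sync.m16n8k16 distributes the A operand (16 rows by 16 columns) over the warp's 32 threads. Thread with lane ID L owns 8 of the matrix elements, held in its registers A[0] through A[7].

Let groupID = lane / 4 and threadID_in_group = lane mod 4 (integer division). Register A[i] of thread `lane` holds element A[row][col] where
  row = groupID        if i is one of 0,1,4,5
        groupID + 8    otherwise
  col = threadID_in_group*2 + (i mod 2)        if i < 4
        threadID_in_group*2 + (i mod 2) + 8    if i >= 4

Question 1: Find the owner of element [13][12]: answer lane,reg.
r:13=>grp=5,rB=1  c:12=>cB=1,tig=2,lo=0
L=5*4+2=22  i=1*4+1*2+0=6

22,6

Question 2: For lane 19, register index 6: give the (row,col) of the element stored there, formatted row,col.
12,14

lane 19: gr=4 (19/4), th=3 (19%4)
i=6: r=4+8=12, c=3*2+0+8=14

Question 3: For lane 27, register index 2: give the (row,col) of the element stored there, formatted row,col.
14,6

lane 27=>27/4=6, 27 mod 4=3
i=2  r:6+8=>14  c:2·3+0+0=>6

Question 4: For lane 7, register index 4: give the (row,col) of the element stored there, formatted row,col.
L=7⇒gr=7>>2=1, th=7&3=3
[4]⇒row 1+0=1  col 3·2+0+8=14

1,14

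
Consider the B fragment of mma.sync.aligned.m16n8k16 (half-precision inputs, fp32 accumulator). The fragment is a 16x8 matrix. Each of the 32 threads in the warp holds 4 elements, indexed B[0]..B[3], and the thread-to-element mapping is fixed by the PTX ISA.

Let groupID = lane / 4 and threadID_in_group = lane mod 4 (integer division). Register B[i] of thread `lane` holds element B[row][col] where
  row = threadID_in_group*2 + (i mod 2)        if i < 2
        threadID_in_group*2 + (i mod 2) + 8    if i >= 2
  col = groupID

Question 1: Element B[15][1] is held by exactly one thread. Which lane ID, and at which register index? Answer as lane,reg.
7,3

c:1=>grp=1  r:15=>rB=1,tig=3,lo=1
L=1*4+3=7  i=1*2+1=3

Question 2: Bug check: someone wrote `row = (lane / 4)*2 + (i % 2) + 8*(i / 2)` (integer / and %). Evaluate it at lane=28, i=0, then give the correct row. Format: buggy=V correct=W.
`(lane / 4)*2 + (i % 2) + 8*(i / 2)`[28,0]→14
lane 28→28/4=7, 28 mod 4=0
i=0  r:2·0+0+0→0  c:7
row: 14 vs 0

buggy=14 correct=0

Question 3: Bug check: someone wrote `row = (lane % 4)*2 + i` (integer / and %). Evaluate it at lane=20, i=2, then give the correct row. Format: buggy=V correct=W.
`(lane % 4)*2 + i`[20,2]⇒2
L=20⇒gr=20>>2=5, th=20&3=0
[2]⇒row 0·2+0+8=8  col gr=5
row: 2 vs 8

buggy=2 correct=8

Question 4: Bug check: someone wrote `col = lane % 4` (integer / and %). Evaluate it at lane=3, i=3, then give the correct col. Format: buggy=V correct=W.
buggy=3 correct=0

`lane % 4`[3,3]→3
lane 3: G=0 (3/4), T=3 (3%4)
i=3: r=3*2+1+8=15, c=G=0
col: 3 vs 0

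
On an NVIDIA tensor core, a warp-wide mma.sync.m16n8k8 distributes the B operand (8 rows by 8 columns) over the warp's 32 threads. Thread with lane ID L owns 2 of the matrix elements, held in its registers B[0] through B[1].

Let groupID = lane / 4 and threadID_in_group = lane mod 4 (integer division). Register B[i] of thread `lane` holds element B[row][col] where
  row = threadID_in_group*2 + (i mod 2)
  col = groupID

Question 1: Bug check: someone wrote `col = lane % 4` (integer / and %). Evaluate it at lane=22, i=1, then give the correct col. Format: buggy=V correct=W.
buggy=2 correct=5

`lane % 4`[22,1]->2
L=22->gid=22>>2=5, tid=22&3=2
[1]->row 2·2+1=5  col gid=5
col: 2 vs 5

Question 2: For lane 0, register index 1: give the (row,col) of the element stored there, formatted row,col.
1,0

L=0⇒gr=0>>2=0, th=0&3=0
[1]⇒row 0·2+1=1  col gr=0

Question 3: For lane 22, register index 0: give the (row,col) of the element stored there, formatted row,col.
4,5

L=22→G=22>>2=5, T=22&3=2
[0]→row 2·2+0=4  col G=5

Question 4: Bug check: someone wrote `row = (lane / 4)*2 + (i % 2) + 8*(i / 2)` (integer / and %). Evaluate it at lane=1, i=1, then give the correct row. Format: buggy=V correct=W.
`(lane / 4)*2 + (i % 2) + 8*(i / 2)`[1,1]→1
lane 1→1/4=0, 1 mod 4=1
i=1  r:2·1+1→3  c:0
row: 1 vs 3

buggy=1 correct=3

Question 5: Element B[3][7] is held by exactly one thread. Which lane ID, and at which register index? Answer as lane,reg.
29,1

c:7=>grp=7  r:3=>tig=1,lo=1
L=7*4+1=29  i=1=1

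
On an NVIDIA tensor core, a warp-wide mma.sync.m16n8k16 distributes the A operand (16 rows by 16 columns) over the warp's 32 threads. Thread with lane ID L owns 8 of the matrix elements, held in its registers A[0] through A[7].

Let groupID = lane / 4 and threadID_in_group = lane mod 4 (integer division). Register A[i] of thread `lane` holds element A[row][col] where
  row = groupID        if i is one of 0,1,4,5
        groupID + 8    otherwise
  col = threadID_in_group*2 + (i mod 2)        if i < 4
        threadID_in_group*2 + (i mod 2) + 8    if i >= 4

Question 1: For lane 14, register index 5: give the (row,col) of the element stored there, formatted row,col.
14: gr=3,th=2
[5] (3+0,2*2+1+8) = (3,13)

3,13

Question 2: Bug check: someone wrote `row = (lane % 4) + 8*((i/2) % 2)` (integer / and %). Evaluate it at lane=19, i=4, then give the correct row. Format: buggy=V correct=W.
buggy=3 correct=4

`(lane % 4) + 8*((i/2) % 2)`[19,4]→3
lane 19→19/4=4, 19 mod 4=3
i=4  r:4+0→4  c:2·3+0+8→14
row: 3 vs 4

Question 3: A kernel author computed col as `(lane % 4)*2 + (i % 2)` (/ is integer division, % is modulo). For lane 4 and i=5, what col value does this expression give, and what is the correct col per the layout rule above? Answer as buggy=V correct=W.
`(lane % 4)*2 + (i % 2)`[4,5]=>1
4: grp=1,tig=0
[5] (1+0,0*2+1+8) = (1,9)
col: 1 vs 9

buggy=1 correct=9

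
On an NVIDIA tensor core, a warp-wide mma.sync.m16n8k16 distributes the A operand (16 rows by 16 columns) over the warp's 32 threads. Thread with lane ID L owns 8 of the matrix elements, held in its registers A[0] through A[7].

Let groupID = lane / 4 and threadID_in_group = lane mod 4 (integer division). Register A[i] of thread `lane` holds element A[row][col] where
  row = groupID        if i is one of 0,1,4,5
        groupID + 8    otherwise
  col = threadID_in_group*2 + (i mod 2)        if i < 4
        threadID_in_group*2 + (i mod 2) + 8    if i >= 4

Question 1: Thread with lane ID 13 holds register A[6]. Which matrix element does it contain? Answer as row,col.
11,10

L=13→G=13>>2=3, T=13&3=1
[6]→row 3+8=11  col 1·2+0+8=10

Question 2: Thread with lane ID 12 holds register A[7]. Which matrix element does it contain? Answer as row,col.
11,9

lane 12: gid=3 (12/4), tid=0 (12%4)
i=7: r=3+8=11, c=0*2+1+8=9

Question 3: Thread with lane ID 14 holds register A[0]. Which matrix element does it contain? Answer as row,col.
3,4

L=14⇒gr=14>>2=3, th=14&3=2
[0]⇒row 3+0=3  col 2·2+0+0=4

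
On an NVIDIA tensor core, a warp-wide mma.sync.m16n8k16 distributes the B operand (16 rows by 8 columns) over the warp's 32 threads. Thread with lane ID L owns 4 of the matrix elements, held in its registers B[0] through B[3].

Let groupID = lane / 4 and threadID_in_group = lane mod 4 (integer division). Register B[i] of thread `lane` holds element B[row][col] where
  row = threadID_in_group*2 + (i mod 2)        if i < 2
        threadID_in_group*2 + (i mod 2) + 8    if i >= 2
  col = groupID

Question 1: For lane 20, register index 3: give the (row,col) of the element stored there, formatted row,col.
lane 20: grp=5 (20/4), tig=0 (20%4)
i=3: r=0*2+1+8=9, c=grp=5

9,5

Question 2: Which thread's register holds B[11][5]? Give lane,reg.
c=5⇒gr=5  r=11⇒Rb=1,th=1,odd=1
L=5*4+1=21  i=1*2+1=3

21,3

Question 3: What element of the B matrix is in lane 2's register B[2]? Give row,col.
12,0

lane 2->2/4=0, 2 mod 4=2
i=2  r:2·2+0+8->12  c:0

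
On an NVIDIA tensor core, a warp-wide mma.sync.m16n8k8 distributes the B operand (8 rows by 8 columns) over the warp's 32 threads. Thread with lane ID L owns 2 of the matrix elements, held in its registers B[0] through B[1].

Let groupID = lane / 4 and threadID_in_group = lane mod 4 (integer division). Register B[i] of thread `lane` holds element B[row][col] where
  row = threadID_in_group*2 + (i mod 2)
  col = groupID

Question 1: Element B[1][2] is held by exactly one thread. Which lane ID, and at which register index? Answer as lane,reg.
8,1

c=2→G=2  r=1→T=0,p=1
L=2*4+0=8  i=1=1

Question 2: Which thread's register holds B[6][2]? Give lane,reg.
11,0

c:2=>grp=2  r:6=>tig=3,lo=0
L=2*4+3=11  i=0=0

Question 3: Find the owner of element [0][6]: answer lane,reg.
c: 6->gid=6  r: 0->tid=0,i&1=0
L=6*4+0=24  i=0=0

24,0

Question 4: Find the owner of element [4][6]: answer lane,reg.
26,0

c=6->g=6  r=4->t=2,b0=0
L=6*4+2=26  i=0=0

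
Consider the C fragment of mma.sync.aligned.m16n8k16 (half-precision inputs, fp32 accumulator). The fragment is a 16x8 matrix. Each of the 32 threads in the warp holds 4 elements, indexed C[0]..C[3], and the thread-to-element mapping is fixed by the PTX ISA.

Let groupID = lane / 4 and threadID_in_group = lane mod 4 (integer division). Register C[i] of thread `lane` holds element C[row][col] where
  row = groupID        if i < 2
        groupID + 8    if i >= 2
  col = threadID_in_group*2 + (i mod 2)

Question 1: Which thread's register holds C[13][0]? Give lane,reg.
r=13->g=5,rb=1  c=0->t=0,b0=0
L=5*4+0=20  i=1*2+0=2

20,2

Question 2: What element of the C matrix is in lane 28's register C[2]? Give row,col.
lane 28→28/4=7, 28 mod 4=0
i=2  r:7+8→15  c:2·0+0→0

15,0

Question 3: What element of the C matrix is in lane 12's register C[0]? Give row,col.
12: grp=3,tig=0
[0] (3+0,0*2+0) = (3,0)

3,0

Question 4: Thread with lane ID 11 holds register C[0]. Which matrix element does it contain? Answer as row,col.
lane 11: grp=2 (11/4), tig=3 (11%4)
i=0: r=2+0=2, c=3*2+0=6

2,6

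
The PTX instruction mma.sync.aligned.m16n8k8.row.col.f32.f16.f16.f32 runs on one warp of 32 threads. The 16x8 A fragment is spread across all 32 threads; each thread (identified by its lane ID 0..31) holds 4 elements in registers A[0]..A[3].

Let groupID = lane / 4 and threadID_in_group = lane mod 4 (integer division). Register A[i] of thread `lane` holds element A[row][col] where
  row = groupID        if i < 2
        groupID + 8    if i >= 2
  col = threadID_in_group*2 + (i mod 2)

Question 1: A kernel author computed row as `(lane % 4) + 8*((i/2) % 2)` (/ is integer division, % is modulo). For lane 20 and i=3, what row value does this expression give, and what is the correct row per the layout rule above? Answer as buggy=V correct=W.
`(lane % 4) + 8*((i/2) % 2)`[20,3]=>8
L=20=>grp=20>>2=5, tig=20&3=0
[3]=>row 5+8=13  col 0·2+1=1
row: 8 vs 13

buggy=8 correct=13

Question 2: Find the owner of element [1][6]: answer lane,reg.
r:1=>grp=1,rB=0  c:6=>tig=3,lo=0
L=1*4+3=7  i=0*2+0=0

7,0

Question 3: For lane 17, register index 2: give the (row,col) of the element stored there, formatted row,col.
12,2

lane 17: G=4 (17/4), T=1 (17%4)
i=2: r=4+8=12, c=1*2+0=2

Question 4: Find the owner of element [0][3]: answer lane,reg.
r: 0->gid=0,r8=0  c: 3->tid=1,i&1=1
L=0*4+1=1  i=0*2+1=1

1,1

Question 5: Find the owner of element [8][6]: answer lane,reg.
r=8⇒gr=0,Rb=1  c=6⇒th=3,odd=0
L=0*4+3=3  i=1*2+0=2

3,2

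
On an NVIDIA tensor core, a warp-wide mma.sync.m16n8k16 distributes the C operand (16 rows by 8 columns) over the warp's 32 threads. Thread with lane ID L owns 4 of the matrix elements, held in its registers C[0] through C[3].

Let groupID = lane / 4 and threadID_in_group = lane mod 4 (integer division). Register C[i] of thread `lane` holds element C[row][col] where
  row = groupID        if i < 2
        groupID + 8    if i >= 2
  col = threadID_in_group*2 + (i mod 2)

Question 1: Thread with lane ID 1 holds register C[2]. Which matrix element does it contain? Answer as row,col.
lane 1: grp=0 (1/4), tig=1 (1%4)
i=2: r=0+8=8, c=1*2+0=2

8,2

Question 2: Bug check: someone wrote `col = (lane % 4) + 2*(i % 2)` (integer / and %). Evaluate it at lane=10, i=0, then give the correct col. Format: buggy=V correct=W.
buggy=2 correct=4

`(lane % 4) + 2*(i % 2)`[10,0]→2
lane 10→10/4=2, 10 mod 4=2
i=0  r:2+0→2  c:2·2+0→4
col: 2 vs 4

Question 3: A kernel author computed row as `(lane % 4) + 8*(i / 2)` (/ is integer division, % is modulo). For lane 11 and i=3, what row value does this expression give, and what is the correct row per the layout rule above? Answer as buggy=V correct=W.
`(lane % 4) + 8*(i / 2)`[11,3]=>11
11: grp=2,tig=3
[3] (2+8,3*2+1) = (10,7)
row: 11 vs 10

buggy=11 correct=10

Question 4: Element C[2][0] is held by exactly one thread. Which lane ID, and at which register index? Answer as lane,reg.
r=2⇒gr=2,Rb=0  c=0⇒th=0,odd=0
L=2*4+0=8  i=0*2+0=0

8,0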